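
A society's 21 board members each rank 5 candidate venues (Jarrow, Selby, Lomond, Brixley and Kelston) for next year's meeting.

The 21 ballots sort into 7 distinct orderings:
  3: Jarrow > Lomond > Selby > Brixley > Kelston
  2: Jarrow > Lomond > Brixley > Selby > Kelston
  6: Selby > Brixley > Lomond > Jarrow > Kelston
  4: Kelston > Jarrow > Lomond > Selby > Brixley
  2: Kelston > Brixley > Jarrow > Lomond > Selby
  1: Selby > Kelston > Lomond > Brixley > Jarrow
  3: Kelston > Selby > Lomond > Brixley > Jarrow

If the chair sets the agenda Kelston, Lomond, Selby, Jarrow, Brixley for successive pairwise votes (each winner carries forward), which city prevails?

Round 1: Kelston vs Lomond — 10–11, Lomond advances.
Round 2: Lomond vs Selby — 11–10, Lomond advances.
Round 3: Lomond vs Jarrow — 10–11, Jarrow advances.
Round 4: Jarrow vs Brixley — 9–12, Brixley advances.
The agenda winner is Brixley.

Brixley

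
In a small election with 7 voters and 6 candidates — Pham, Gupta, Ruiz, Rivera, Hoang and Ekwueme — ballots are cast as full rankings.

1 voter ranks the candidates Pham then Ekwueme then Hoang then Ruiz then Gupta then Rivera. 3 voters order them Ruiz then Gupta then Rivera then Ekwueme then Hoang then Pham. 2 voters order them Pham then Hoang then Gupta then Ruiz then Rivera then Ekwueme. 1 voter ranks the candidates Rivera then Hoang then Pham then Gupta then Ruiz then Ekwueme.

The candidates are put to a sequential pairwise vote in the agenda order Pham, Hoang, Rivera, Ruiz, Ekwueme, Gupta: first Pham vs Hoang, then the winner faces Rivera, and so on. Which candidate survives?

Round 1: Pham vs Hoang — 3–4, Hoang advances.
Round 2: Hoang vs Rivera — 3–4, Rivera advances.
Round 3: Rivera vs Ruiz — 1–6, Ruiz advances.
Round 4: Ruiz vs Ekwueme — 6–1, Ruiz advances.
Round 5: Ruiz vs Gupta — 4–3, Ruiz advances.
The agenda winner is Ruiz.

Ruiz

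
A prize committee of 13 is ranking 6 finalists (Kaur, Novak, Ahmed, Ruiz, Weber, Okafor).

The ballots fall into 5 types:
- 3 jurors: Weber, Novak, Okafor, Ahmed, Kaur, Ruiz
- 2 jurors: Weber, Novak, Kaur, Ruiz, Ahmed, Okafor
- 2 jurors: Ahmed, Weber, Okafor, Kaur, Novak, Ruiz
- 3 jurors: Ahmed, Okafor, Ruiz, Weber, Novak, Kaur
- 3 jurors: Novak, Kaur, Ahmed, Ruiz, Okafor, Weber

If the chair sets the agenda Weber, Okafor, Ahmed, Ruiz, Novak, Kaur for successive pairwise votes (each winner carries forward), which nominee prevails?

Round 1: Weber vs Okafor — 7–6, Weber advances.
Round 2: Weber vs Ahmed — 5–8, Ahmed advances.
Round 3: Ahmed vs Ruiz — 11–2, Ahmed advances.
Round 4: Ahmed vs Novak — 5–8, Novak advances.
Round 5: Novak vs Kaur — 11–2, Novak advances.
The agenda winner is Novak.

Novak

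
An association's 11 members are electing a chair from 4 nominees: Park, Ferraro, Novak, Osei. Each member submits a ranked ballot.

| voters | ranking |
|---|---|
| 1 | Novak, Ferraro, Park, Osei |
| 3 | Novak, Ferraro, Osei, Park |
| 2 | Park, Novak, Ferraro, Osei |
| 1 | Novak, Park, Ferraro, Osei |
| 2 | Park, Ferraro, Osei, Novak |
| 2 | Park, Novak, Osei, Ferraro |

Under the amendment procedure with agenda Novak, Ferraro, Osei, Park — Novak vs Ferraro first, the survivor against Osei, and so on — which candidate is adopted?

Round 1: Novak vs Ferraro — 9–2, Novak advances.
Round 2: Novak vs Osei — 9–2, Novak advances.
Round 3: Novak vs Park — 5–6, Park advances.
The agenda winner is Park.

Park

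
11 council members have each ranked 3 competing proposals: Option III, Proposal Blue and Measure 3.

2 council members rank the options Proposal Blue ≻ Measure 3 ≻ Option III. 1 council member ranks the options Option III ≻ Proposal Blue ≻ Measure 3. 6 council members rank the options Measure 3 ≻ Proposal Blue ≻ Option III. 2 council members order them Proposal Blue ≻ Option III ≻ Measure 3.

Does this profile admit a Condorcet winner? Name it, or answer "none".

Head-to-head results (11 council members):
Option III vs Proposal Blue: Proposal Blue wins 10–1.
Option III vs Measure 3: Measure 3, 8–3.
Proposal Blue vs Measure 3: Measure 3 wins 6–5.
Measure 3 wins every pairwise contest, so Measure 3 is the Condorcet winner.

Measure 3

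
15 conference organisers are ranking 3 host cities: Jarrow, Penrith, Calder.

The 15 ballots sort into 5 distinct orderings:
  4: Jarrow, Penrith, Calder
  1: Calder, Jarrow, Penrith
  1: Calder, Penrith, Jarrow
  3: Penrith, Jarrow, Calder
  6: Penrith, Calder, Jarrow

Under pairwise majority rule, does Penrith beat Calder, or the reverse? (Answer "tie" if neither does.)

Penrith

Ballots ranking Penrith above Calder: 4 + 3 + 6 = 13.
Ballots ranking Calder above Penrith: 15 − 13 = 2.
Penrith wins the head-to-head 13–2.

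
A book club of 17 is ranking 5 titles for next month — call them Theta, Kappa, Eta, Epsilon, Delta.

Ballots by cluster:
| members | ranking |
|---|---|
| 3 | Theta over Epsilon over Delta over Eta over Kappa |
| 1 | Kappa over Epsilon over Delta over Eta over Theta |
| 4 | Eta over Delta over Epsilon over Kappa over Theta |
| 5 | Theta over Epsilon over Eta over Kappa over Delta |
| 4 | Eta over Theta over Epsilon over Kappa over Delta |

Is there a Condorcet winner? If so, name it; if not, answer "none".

Pairwise majorities:
Theta vs Kappa: 12 to 5, Theta.
Theta vs Eta: Theta preferred on 3+5 = 8 ballots; Eta wins 9–8.
Theta vs Epsilon: Theta preferred on 3+5+4 = 12 ballots; Theta wins 12–5.
Theta vs Delta: Theta is ranked higher on 3+5+4 = 12 ballots, Delta on 5. Theta wins 12–5.
Kappa vs Eta: Kappa is ranked higher on 1 ballot, Eta on 16. Eta wins 16–1.
Kappa vs Epsilon: 1 to 16, Epsilon.
Kappa vs Delta: Kappa preferred on 1+5+4 = 10 ballots; Kappa wins 10–7.
Eta vs Epsilon: Eta preferred on 4+4 = 8 ballots; Epsilon wins 9–8.
Eta vs Delta: Eta preferred on 4+5+4 = 13 ballots; Eta wins 13–4.
Epsilon vs Delta: Epsilon is ranked higher on 3+1+5+4 = 13 ballots, Delta on 4. Epsilon wins 13–4.
Each book drops at least one matchup (Theta loses to Eta; Kappa loses to Theta; Eta loses to Epsilon; Epsilon loses to Theta; Delta loses to Theta); the cycle Theta beats Epsilon beats Eta beats Theta rules out a Condorcet winner.

none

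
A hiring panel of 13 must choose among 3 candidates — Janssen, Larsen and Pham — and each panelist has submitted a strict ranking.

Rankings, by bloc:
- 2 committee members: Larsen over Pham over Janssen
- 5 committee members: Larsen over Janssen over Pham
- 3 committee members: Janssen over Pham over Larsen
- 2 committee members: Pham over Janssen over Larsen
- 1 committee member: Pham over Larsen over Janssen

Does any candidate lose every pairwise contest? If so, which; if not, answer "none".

Pairwise majorities:
Janssen vs Larsen: Janssen is ranked higher on 3+2 = 5 ballots, Larsen on 8. Larsen wins 8–5.
Janssen vs Pham: Janssen preferred on 5+3 = 8 ballots; Janssen wins 8–5.
Larsen vs Pham: Larsen wins 7–6.
Pham loses to every other candidate — it is the Condorcet loser.

Pham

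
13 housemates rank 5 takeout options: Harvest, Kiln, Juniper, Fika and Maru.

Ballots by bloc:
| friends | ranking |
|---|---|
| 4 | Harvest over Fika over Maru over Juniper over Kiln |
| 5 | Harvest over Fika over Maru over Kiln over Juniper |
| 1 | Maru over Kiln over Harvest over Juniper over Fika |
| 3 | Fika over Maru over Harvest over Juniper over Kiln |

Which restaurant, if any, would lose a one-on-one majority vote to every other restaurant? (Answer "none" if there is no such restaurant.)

Pairwise majorities:
Harvest vs Kiln: Harvest is ranked higher on 4+5+3 = 12 ballots, Kiln on 1. Harvest wins 12–1.
Harvest vs Juniper: Harvest preferred on 4+5+1+3 = 13 ballots; Harvest wins 13–0.
Harvest vs Fika: Harvest wins 10–3.
Harvest vs Maru: 4+5 = 9 for Harvest, 4 for Maru — Harvest by 9–4.
Kiln vs Juniper: 6 to 7, Juniper.
Kiln–Fika: Fika 12–1.
Kiln vs Maru: Maru, 13–0.
Juniper vs Fika: Juniper preferred on 1 ballot; Fika wins 12–1.
Juniper vs Maru: Maru wins 13–0.
Fika vs Maru: Fika wins 12–1.
Kiln is beaten in every head-to-head and is the Condorcet loser.

Kiln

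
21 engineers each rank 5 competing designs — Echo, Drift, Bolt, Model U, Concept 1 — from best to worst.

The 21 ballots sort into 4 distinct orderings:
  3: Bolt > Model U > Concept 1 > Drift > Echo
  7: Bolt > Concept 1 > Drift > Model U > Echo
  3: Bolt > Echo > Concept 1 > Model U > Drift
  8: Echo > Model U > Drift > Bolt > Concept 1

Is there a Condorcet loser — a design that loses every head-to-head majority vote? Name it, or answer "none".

Drift

Head-to-head results (21 engineers):
Echo vs Drift: 11 to 10, Echo.
Echo vs Bolt: 8 to 13, Bolt.
Echo vs Model U: Echo wins 11–10.
Echo vs Concept 1: Echo is ranked higher on 3+8 = 11 ballots, Concept 1 on 10. Echo wins 11–10.
Drift vs Bolt: 8 for Drift, 13 for Bolt — Bolt by 13–8.
Drift–Model U: Model U 14–7.
Drift–Concept 1: Concept 1 13–8.
Bolt vs Model U: Bolt, 13–8.
Bolt vs Concept 1: Bolt, 21–0.
Model U vs Concept 1: Model U, 11–10.
Drift is beaten in every head-to-head and is the Condorcet loser.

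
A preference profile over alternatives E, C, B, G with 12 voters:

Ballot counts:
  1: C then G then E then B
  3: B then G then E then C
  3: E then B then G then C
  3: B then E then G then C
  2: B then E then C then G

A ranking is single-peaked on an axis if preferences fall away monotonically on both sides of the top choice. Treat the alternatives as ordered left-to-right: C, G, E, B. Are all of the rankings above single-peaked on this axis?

no

Axis positions: C=1, G=2, E=3, B=4.
Ballot type 1 (peak C at position 1): ranking walks positions 1-2-3-4, expanding outward from the peak — single-peaked.
Ballot type 2: ranking walks positions 4-2-3-1; G is ranked above E even though E lies between G and the peak B on the axis — preferences dip and rise again. Not single-peaked.
Ballot type 3 (peak E at position 3): ranking walks positions 3-4-2-1, expanding outward from the peak — single-peaked.
Ballot type 4 (peak B at position 4): ranking walks positions 4-3-2-1, expanding outward from the peak — single-peaked.
Ballot type 5: ranking walks positions 4-3-1-2; C is ranked above G even though G lies between C and the peak B on the axis — preferences dip and rise again. Not single-peaked.
Ballot type 2 violates single-peakedness, so the profile is not single-peaked on this axis.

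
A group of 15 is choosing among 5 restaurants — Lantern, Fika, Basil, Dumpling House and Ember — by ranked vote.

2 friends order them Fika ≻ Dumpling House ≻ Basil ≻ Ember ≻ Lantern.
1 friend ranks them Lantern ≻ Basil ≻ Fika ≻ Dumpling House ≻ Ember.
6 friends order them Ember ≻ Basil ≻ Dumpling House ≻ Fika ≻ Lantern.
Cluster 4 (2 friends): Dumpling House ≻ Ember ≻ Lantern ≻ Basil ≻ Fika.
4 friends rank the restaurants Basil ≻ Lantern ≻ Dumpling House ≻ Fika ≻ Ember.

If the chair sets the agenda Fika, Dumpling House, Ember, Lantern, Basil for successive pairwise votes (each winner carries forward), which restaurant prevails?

Basil

Round 1: Fika vs Dumpling House — 3–12, Dumpling House advances.
Round 2: Dumpling House vs Ember — 9–6, Dumpling House advances.
Round 3: Dumpling House vs Lantern — 10–5, Dumpling House advances.
Round 4: Dumpling House vs Basil — 4–11, Basil advances.
Basil survives the agenda.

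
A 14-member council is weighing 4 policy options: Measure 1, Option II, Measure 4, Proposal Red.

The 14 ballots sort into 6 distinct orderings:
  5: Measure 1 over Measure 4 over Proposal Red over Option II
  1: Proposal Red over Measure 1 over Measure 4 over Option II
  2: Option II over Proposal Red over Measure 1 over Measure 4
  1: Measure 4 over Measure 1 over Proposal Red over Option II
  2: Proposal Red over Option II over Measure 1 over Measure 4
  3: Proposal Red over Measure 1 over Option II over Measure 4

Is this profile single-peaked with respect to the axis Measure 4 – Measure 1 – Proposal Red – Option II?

Axis positions: Measure 4=1, Measure 1=2, Proposal Red=3, Option II=4.
Group 1 (peak Measure 1 at position 2): ranking walks positions 2-1-3-4, expanding outward from the peak — single-peaked.
Group 2 (peak Proposal Red at position 3): ranking walks positions 3-2-1-4, expanding outward from the peak — single-peaked.
Group 3 (peak Option II at position 4): ranking walks positions 4-3-2-1, expanding outward from the peak — single-peaked.
Group 4 (peak Measure 4 at position 1): ranking walks positions 1-2-3-4, expanding outward from the peak — single-peaked.
Group 5 (peak Proposal Red at position 3): ranking walks positions 3-4-2-1, expanding outward from the peak — single-peaked.
Group 6 (peak Proposal Red at position 3): ranking walks positions 3-2-4-1, expanding outward from the peak — single-peaked.
Every ranking is single-peaked on this axis.

yes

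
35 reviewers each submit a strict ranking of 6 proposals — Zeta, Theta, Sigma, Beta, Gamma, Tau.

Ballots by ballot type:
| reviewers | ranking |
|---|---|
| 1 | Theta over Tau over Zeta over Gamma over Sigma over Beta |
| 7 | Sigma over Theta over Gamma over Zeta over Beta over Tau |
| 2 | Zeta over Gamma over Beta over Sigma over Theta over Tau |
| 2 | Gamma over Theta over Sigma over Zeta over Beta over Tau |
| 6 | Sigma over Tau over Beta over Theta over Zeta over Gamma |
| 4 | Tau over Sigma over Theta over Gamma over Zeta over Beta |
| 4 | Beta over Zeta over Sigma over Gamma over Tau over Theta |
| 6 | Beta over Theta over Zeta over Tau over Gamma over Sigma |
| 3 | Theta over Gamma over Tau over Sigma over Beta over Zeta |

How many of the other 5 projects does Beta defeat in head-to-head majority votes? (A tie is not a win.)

Beta against each rival (35 reviewers):
Beta vs Zeta: 19 to 16, Beta.
Beta vs Theta: 2+6+4+6 = 18 for Beta, 17 for Theta — Beta by 18–17.
Beta vs Sigma: Sigma, 23–12.
Beta vs Gamma: Gamma wins 19–16.
Beta vs Tau: 7+2+2+4+6 = 21 for Beta, 14 for Tau — Beta by 21–14.
Beta beats Zeta, Theta, Tau; loses to Sigma, Gamma — 3 pairwise wins.

3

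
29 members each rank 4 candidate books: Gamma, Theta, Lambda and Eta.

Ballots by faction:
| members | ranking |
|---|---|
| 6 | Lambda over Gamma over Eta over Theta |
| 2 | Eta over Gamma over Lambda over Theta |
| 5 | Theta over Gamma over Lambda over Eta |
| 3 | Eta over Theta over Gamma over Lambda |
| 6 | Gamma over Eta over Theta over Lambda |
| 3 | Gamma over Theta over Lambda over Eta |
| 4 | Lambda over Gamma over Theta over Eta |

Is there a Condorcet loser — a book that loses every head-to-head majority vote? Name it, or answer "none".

Pairwise majorities:
Gamma vs Theta: Gamma, 21–8.
Gamma vs Lambda: Gamma is ranked higher on 2+5+3+6+3 = 19 ballots, Lambda on 10. Gamma wins 19–10.
Gamma vs Eta: Gamma preferred on 6+5+6+3+4 = 24 ballots; Gamma wins 24–5.
Theta vs Lambda: 5+3+6+3 = 17 for Theta, 12 for Lambda — Theta by 17–12.
Theta–Eta: Eta 17–12.
Lambda vs Eta: Lambda, 18–11.
Each book has at least one pairwise win (Gamma beats Theta; Theta beats Lambda; Lambda beats Eta; Eta beats Theta) — no Condorcet loser.

none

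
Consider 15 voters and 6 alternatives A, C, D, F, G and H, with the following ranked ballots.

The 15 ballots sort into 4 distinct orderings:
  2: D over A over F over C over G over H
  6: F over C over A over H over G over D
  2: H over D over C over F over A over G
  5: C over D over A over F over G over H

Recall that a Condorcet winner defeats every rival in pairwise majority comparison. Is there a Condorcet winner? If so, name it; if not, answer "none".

none

Pairwise majorities:
A vs C: C, 13–2.
A vs D: D wins 9–6.
A vs F: F, 8–7.
A vs G: A, 15–0.
A vs H: A, 13–2.
C vs D: C wins 11–4.
C–F: F 8–7.
C–G: C 15–0.
C–H: C 13–2.
D vs F: D, 9–6.
D vs G: D wins 9–6.
D–H: H 8–7.
F vs G: F, 15–0.
F–H: F 13–2.
G vs H: H wins 8–7.
Every alternative loses at least once (A loses to C; C loses to F; D loses to C; F loses to D; G loses to A; H loses to A). The majority relation contains the cycle A > H > D > A, so there is no Condorcet winner.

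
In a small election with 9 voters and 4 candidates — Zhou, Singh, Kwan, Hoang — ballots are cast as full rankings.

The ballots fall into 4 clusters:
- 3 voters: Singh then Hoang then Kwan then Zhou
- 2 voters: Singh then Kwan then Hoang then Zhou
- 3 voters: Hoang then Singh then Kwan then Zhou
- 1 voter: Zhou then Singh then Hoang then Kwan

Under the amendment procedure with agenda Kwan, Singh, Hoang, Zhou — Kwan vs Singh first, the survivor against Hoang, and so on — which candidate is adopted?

Singh

Round 1: Kwan vs Singh — 0–9, Singh advances.
Round 2: Singh vs Hoang — 6–3, Singh advances.
Round 3: Singh vs Zhou — 8–1, Singh advances.
The agenda winner is Singh.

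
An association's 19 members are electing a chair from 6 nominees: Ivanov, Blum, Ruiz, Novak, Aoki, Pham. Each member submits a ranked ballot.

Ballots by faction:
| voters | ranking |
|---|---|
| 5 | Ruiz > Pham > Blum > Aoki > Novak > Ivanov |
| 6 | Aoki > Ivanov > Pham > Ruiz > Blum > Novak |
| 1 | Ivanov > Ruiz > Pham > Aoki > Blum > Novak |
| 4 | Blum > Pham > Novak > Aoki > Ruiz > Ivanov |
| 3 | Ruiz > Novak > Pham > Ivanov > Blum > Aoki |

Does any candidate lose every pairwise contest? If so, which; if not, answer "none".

none

Pairwise majorities:
Ivanov vs Blum: Ivanov preferred on 6+1+3 = 10 ballots; Ivanov wins 10–9.
Ivanov–Ruiz: Ruiz 12–7.
Ivanov vs Novak: 7 to 12, Novak.
Ivanov vs Aoki: Aoki wins 15–4.
Ivanov vs Pham: Pham, 12–7.
Blum vs Ruiz: Ruiz, 15–4.
Blum vs Novak: Blum preferred on 5+6+1+4 = 16 ballots; Blum wins 16–3.
Blum vs Aoki: Blum, 12–7.
Blum–Pham: Pham 15–4.
Ruiz vs Novak: Ruiz preferred on 5+6+1+3 = 15 ballots; Ruiz wins 15–4.
Ruiz–Aoki: Aoki 10–9.
Ruiz vs Pham: 5+1+3 = 9 for Ruiz, 10 for Pham — Pham by 10–9.
Novak vs Aoki: Aoki, 12–7.
Novak vs Pham: 3 for Novak, 16 for Pham — Pham by 16–3.
Aoki vs Pham: Pham wins 13–6.
No candidate is winless: Ivanov beats Blum; Blum beats Novak; Ruiz beats Ivanov; Novak beats Ivanov; Aoki beats Ivanov; Pham beats Ivanov. There is no Condorcet loser.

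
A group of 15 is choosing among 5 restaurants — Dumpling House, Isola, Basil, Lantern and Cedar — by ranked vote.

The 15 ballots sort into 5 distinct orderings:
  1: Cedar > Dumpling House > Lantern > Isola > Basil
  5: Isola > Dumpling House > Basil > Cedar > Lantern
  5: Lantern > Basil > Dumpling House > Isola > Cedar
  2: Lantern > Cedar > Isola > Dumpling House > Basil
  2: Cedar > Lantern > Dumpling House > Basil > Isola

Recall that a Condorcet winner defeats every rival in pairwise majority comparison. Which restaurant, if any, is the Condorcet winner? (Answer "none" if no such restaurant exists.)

none

Head-to-head results (15 friends):
Dumpling House vs Isola: 8 to 7, Dumpling House.
Dumpling House vs Basil: 10 to 5, Dumpling House.
Dumpling House vs Lantern: Dumpling House preferred on 1+5 = 6 ballots; Lantern wins 9–6.
Dumpling House vs Cedar: Dumpling House preferred on 5+5 = 10 ballots; Dumpling House wins 10–5.
Isola vs Basil: 8 to 7, Isola.
Isola vs Lantern: Isola preferred on 5 ballots; Lantern wins 10–5.
Isola vs Cedar: 10 to 5, Isola.
Basil vs Lantern: 5 for Basil, 10 for Lantern — Lantern by 10–5.
Basil vs Cedar: 10 to 5, Basil.
Lantern vs Cedar: Lantern is ranked higher on 5+2 = 7 ballots, Cedar on 8. Cedar wins 8–7.
No restaurant is unbeaten: Dumpling House loses to Lantern; Isola loses to Dumpling House; Basil loses to Dumpling House; Lantern loses to Cedar; Cedar loses to Dumpling House. In particular Dumpling House beats Cedar beats Lantern beats Dumpling House is a majority cycle — no Condorcet winner exists.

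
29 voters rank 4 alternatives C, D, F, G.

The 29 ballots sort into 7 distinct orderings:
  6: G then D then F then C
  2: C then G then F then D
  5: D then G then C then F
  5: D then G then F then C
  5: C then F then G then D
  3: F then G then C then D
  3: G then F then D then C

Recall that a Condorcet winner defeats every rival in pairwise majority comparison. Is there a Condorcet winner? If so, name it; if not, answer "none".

Head-to-head results (29 voters):
C vs D: C is ranked higher on 2+5+3 = 10 ballots, D on 19. D wins 19–10.
C vs F: C preferred on 2+5+5 = 12 ballots; F wins 17–12.
C vs G: 2+5 = 7 for C, 22 for G — G by 22–7.
D vs F: 6+5+5 = 16 for D, 13 for F — D by 16–13.
D vs G: 5+5 = 10 for D, 19 for G — G by 19–10.
F vs G: 8 to 21, G.
G defeats every rival head-to-head and is the Condorcet winner.

G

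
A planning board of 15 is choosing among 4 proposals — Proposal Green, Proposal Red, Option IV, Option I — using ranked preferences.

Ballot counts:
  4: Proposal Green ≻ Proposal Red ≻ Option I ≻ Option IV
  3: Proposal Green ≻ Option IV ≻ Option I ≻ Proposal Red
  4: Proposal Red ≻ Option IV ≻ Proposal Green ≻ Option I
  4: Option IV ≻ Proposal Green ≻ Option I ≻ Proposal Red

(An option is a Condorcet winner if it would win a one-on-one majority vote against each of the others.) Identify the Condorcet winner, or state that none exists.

none

Head-to-head results (15 council members):
Proposal Green vs Proposal Red: Proposal Green preferred on 4+3+4 = 11 ballots; Proposal Green wins 11–4.
Proposal Green vs Option IV: 4+3 = 7 for Proposal Green, 8 for Option IV — Option IV by 8–7.
Proposal Green vs Option I: Proposal Green preferred on 4+3+4+4 = 15 ballots; Proposal Green wins 15–0.
Proposal Red vs Option IV: Proposal Red is ranked higher on 4+4 = 8 ballots, Option IV on 7. Proposal Red wins 8–7.
Proposal Red vs Option I: Proposal Red preferred on 4+4 = 8 ballots; Proposal Red wins 8–7.
Option IV vs Option I: Option IV preferred on 3+4+4 = 11 ballots; Option IV wins 11–4.
Every option loses at least once (Proposal Green loses to Option IV; Proposal Red loses to Proposal Green; Option IV loses to Proposal Red; Option I loses to Proposal Green). The majority relation contains the cycle Proposal Green → Proposal Red → Option IV → Proposal Green, so there is no Condorcet winner.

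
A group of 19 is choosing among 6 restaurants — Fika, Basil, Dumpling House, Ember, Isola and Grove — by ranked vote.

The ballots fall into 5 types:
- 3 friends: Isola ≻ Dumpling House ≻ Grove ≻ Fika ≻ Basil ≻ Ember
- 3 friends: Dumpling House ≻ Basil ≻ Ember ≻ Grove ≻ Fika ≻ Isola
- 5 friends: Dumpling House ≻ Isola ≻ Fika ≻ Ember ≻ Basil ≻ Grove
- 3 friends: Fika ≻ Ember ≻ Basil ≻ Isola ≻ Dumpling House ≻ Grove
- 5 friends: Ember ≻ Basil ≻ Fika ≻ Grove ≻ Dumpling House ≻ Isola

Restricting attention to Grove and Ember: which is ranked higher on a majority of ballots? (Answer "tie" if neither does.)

Ember

Ballots ranking Grove above Ember: 3.
Ballots ranking Ember above Grove: 19 − 3 = 16.
Ember wins the head-to-head 16–3.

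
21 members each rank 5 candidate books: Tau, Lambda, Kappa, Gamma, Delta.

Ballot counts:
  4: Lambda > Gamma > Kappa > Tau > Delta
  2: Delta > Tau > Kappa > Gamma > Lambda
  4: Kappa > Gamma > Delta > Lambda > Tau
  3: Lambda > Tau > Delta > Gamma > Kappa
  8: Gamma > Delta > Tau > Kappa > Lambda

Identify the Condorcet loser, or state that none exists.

none

Pairwise majorities:
Tau–Lambda: Lambda 11–10.
Tau vs Kappa: Tau wins 13–8.
Tau vs Gamma: Gamma, 16–5.
Tau vs Delta: Tau preferred on 4+3 = 7 ballots; Delta wins 14–7.
Lambda–Kappa: Kappa 14–7.
Lambda–Gamma: Gamma 14–7.
Lambda–Delta: Delta 14–7.
Kappa vs Gamma: Kappa preferred on 2+4 = 6 ballots; Gamma wins 15–6.
Kappa vs Delta: Delta, 13–8.
Gamma vs Delta: Gamma, 16–5.
Each book has at least one pairwise win (Tau beats Kappa; Lambda beats Tau; Kappa beats Lambda; Gamma beats Tau; Delta beats Tau) — no Condorcet loser.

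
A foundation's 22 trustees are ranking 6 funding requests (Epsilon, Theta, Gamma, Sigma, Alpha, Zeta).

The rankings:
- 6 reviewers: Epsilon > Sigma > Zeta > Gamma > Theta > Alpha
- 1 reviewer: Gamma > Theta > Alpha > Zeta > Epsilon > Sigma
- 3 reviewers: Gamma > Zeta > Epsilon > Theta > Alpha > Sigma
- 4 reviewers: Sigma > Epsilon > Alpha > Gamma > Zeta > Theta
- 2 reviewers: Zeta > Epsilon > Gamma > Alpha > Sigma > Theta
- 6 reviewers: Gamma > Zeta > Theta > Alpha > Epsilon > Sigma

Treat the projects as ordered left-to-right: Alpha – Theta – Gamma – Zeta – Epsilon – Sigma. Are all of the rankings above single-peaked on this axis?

no

Axis positions: Alpha=1, Theta=2, Gamma=3, Zeta=4, Epsilon=5, Sigma=6.
Group 1 (peak Epsilon at position 5): ranking walks positions 5-6-4-3-2-1, expanding outward from the peak — single-peaked.
Group 2 (peak Gamma at position 3): ranking walks positions 3-2-1-4-5-6, expanding outward from the peak — single-peaked.
Group 3 (peak Gamma at position 3): ranking walks positions 3-4-5-2-1-6, expanding outward from the peak — single-peaked.
Group 4: ranking walks positions 6-5-1-3-4-2; Alpha is ranked above Zeta even though Zeta lies between Alpha and the peak Sigma on the axis — preferences dip and rise again. Not single-peaked.
Group 5: ranking walks positions 4-5-3-1-6-2; Alpha is ranked above Theta even though Theta lies between Alpha and the peak Zeta on the axis — preferences dip and rise again. Not single-peaked.
Group 6 (peak Gamma at position 3): ranking walks positions 3-4-2-1-5-6, expanding outward from the peak — single-peaked.
Group 4 violates single-peakedness, so the profile is not single-peaked on this axis.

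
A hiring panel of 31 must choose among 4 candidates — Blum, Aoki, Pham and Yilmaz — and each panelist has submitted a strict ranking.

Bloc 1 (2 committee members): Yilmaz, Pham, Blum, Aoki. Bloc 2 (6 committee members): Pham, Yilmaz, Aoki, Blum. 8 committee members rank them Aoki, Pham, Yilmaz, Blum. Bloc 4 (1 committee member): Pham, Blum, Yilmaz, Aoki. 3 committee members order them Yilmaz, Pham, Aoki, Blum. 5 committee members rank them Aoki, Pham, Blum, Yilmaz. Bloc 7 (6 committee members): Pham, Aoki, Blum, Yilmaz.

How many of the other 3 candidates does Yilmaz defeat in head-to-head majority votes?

1

Yilmaz against each rival (31 committee members):
Yilmaz vs Blum: 2+6+8+3 = 19 for Yilmaz, 12 for Blum — Yilmaz by 19–12.
Yilmaz vs Aoki: Yilmaz is ranked higher on 2+6+1+3 = 12 ballots, Aoki on 19. Aoki wins 19–12.
Yilmaz vs Pham: Pham wins 26–5.
Yilmaz beats Blum; loses to Aoki, Pham — 1 pairwise win.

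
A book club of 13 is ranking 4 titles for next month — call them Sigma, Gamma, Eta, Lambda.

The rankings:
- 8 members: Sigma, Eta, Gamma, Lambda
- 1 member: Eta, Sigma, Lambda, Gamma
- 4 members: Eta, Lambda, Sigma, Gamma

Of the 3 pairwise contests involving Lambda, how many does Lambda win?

Lambda against each rival (13 members):
Lambda–Sigma: Sigma 9–4.
Lambda vs Gamma: Gamma wins 8–5.
Lambda vs Eta: Lambda preferred on 0 ballots; Eta wins 13–0.
Lambda beats no one; loses to Sigma, Gamma, Eta — 0 pairwise wins.

0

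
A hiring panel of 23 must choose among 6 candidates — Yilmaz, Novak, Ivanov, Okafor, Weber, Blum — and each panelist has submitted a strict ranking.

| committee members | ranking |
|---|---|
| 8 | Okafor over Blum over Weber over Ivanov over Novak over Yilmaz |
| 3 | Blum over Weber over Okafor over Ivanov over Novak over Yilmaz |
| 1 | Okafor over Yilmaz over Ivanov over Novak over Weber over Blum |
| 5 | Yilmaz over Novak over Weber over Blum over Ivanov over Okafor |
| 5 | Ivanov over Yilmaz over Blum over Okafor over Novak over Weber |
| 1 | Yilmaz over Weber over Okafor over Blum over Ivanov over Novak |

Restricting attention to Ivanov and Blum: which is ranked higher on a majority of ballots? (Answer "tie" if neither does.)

Ballots ranking Ivanov above Blum: 1 + 5 = 6.
Ballots ranking Blum above Ivanov: 23 − 6 = 17.
Blum wins the head-to-head 17–6.

Blum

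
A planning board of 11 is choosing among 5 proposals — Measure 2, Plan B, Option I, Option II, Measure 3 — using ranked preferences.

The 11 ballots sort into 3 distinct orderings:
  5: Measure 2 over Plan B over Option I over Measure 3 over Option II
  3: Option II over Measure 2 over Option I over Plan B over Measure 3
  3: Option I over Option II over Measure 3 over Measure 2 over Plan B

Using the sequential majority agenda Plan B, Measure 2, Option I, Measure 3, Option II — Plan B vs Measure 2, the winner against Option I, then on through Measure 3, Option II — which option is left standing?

Option II

Round 1: Plan B vs Measure 2 — 0–11, Measure 2 advances.
Round 2: Measure 2 vs Option I — 8–3, Measure 2 advances.
Round 3: Measure 2 vs Measure 3 — 8–3, Measure 2 advances.
Round 4: Measure 2 vs Option II — 5–6, Option II advances.
Option II survives the agenda.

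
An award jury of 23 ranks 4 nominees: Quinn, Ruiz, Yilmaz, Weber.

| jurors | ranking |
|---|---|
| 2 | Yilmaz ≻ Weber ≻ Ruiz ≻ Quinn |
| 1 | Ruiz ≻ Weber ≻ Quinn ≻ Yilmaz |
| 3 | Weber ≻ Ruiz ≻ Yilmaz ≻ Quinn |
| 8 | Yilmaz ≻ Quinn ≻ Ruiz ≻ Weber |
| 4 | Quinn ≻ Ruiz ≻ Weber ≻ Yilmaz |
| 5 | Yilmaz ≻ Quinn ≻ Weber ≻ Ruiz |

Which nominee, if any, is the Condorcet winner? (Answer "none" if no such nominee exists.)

Yilmaz

Pairwise majorities:
Quinn vs Ruiz: Quinn, 17–6.
Quinn vs Yilmaz: Yilmaz wins 18–5.
Quinn vs Weber: Quinn wins 17–6.
Ruiz vs Yilmaz: Yilmaz wins 15–8.
Ruiz vs Weber: Ruiz, 13–10.
Yilmaz–Weber: Yilmaz 15–8.
Yilmaz wins every pairwise contest, so Yilmaz is the Condorcet winner.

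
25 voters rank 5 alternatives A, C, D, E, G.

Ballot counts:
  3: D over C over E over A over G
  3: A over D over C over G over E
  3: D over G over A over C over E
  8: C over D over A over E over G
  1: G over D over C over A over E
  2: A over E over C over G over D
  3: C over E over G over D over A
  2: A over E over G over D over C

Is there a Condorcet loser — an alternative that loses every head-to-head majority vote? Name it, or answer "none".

Head-to-head results (25 voters):
A vs C: C, 15–10.
A vs D: D, 18–7.
A vs E: A wins 19–6.
A vs G: 3+3+8+2+2 = 18 for A, 7 for G — A by 18–7.
C vs D: C wins 13–12.
C vs E: C wins 21–4.
C vs G: C is ranked higher on 3+3+8+2+3 = 19 ballots, G on 6. C wins 19–6.
D vs E: 3+3+3+8+1 = 18 for D, 7 for E — D by 18–7.
D vs G: D wins 17–8.
E vs G: E preferred on 3+8+2+3+2 = 18 ballots; E wins 18–7.
Only G has no wins; G is the Condorcet loser.

G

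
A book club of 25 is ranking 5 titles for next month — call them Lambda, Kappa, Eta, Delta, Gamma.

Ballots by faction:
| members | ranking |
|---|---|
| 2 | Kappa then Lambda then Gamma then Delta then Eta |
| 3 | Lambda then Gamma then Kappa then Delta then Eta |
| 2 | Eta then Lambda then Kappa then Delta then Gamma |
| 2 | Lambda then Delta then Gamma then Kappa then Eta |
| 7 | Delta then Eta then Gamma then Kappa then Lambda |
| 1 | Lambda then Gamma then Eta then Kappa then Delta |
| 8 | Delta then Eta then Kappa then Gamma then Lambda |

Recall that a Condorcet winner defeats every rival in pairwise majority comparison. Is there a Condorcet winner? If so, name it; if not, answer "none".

Delta

Check each pair by majority over 25 ballots:
Lambda–Kappa: Kappa 17–8.
Lambda vs Eta: Eta, 17–8.
Lambda vs Delta: Delta, 15–10.
Lambda–Gamma: Gamma 15–10.
Kappa–Eta: Eta 18–7.
Kappa vs Delta: Delta wins 17–8.
Kappa vs Gamma: Gamma wins 13–12.
Eta–Delta: Delta 22–3.
Eta vs Gamma: Eta, 17–8.
Delta vs Gamma: Delta, 19–6.
Delta wins every pairwise contest, so Delta is the Condorcet winner.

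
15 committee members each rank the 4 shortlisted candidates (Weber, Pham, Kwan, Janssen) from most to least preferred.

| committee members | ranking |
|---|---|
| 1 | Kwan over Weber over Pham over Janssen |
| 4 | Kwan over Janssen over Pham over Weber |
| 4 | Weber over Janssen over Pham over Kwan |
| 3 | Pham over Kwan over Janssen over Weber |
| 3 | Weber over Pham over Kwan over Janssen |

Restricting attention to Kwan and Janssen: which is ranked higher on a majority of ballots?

Kwan

Ballots ranking Kwan above Janssen: 1 + 4 + 3 + 3 = 11.
Ballots ranking Janssen above Kwan: 15 − 11 = 4.
Kwan wins the head-to-head 11–4.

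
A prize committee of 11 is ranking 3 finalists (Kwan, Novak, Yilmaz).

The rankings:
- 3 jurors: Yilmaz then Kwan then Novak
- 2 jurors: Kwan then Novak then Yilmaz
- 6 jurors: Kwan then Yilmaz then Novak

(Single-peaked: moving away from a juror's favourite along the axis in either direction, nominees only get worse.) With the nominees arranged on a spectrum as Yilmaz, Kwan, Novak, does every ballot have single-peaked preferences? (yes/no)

Axis positions: Yilmaz=1, Kwan=2, Novak=3.
Cluster 1 (peak Yilmaz at position 1): ranking walks positions 1-2-3, expanding outward from the peak — single-peaked.
Cluster 2 (peak Kwan at position 2): ranking walks positions 2-3-1, expanding outward from the peak — single-peaked.
Cluster 3 (peak Kwan at position 2): ranking walks positions 2-1-3, expanding outward from the peak — single-peaked.
Every ranking is single-peaked on this axis.

yes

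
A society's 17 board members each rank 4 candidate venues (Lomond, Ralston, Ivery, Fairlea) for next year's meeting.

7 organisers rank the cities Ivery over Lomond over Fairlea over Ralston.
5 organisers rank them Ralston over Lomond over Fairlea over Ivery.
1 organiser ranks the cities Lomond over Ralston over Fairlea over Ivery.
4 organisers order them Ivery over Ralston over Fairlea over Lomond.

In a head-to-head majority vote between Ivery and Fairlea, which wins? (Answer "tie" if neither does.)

Ivery

Ballots ranking Ivery above Fairlea: 7 + 4 = 11.
Ballots ranking Fairlea above Ivery: 17 − 11 = 6.
Ivery wins the head-to-head 11–6.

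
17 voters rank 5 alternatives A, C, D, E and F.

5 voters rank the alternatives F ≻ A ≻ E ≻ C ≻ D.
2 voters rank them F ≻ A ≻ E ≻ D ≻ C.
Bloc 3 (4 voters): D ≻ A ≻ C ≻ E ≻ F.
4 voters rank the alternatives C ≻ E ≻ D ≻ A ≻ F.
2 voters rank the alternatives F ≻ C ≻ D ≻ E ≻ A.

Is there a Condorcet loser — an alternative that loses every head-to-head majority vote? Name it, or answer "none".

Pairwise majorities:
A vs C: 11 to 6, A.
A vs D: D, 10–7.
A vs E: A preferred on 5+2+4 = 11 ballots; A wins 11–6.
A vs F: 8 to 9, F.
C vs D: C preferred on 5+4+2 = 11 ballots; C wins 11–6.
C–E: C 10–7.
C–F: F 9–8.
D vs E: E wins 11–6.
D vs F: F, 9–8.
E vs F: F wins 9–8.
No alternative is winless: A beats C; C beats D; D beats A; E beats D; F beats A. There is no Condorcet loser.

none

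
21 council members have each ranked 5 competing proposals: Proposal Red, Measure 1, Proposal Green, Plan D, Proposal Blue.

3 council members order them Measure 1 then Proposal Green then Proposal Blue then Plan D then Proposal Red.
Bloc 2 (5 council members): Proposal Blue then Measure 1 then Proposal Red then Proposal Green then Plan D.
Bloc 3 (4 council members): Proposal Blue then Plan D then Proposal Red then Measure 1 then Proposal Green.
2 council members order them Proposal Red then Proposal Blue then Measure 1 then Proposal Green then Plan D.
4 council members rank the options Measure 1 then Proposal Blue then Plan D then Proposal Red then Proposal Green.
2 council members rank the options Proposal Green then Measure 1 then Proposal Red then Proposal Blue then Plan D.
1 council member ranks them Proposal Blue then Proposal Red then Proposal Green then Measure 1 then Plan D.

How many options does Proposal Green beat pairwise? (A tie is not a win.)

Proposal Green against each rival (21 council members):
Proposal Green vs Proposal Red: Proposal Red wins 16–5.
Proposal Green vs Measure 1: 2+1 = 3 for Proposal Green, 18 for Measure 1 — Measure 1 by 18–3.
Proposal Green vs Plan D: 13 to 8, Proposal Green.
Proposal Green vs Proposal Blue: Proposal Blue, 16–5.
Proposal Green beats Plan D; loses to Proposal Red, Measure 1, Proposal Blue — 1 pairwise win.

1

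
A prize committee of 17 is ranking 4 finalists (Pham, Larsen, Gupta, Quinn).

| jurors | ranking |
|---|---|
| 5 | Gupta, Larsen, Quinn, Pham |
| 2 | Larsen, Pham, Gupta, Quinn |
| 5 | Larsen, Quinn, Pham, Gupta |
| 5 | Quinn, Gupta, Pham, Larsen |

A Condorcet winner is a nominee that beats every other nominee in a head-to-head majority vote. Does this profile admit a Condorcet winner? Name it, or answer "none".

none

Head-to-head results (17 jurors):
Pham vs Larsen: Larsen, 12–5.
Pham–Gupta: Gupta 10–7.
Pham vs Quinn: Quinn wins 15–2.
Larsen vs Gupta: Gupta, 10–7.
Larsen vs Quinn: Larsen, 12–5.
Gupta–Quinn: Quinn 10–7.
Each nominee drops at least one matchup (Pham loses to Larsen; Larsen loses to Gupta; Gupta loses to Quinn; Quinn loses to Larsen); the cycle Larsen beats Quinn beats Gupta beats Larsen rules out a Condorcet winner.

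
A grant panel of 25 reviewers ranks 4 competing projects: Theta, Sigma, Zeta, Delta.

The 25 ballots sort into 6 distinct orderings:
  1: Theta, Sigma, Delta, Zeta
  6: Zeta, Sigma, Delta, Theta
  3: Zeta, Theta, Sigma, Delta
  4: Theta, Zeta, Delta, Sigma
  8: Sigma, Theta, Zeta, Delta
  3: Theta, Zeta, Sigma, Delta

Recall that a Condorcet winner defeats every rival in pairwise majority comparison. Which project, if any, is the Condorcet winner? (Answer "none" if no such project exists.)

none

Pairwise majorities:
Theta–Sigma: Sigma 14–11.
Theta vs Zeta: Theta is ranked higher on 1+4+8+3 = 16 ballots, Zeta on 9. Theta wins 16–9.
Theta vs Delta: Theta wins 19–6.
Sigma–Zeta: Zeta 16–9.
Sigma vs Delta: Sigma preferred on 1+6+3+8+3 = 21 ballots; Sigma wins 21–4.
Zeta vs Delta: Zeta is ranked higher on 6+3+4+8+3 = 24 ballots, Delta on 1. Zeta wins 24–1.
No project is unbeaten: Theta loses to Sigma; Sigma loses to Zeta; Zeta loses to Theta; Delta loses to Theta. In particular Theta beats Zeta beats Sigma beats Theta is a majority cycle — no Condorcet winner exists.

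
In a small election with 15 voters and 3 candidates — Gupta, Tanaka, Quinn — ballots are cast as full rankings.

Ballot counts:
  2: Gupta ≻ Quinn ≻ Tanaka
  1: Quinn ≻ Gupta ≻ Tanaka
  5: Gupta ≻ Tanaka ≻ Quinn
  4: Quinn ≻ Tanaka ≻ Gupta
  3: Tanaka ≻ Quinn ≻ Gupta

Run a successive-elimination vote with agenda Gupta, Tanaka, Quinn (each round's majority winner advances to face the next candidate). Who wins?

Round 1: Gupta vs Tanaka — 8–7, Gupta advances.
Round 2: Gupta vs Quinn — 7–8, Quinn advances.
The agenda winner is Quinn.

Quinn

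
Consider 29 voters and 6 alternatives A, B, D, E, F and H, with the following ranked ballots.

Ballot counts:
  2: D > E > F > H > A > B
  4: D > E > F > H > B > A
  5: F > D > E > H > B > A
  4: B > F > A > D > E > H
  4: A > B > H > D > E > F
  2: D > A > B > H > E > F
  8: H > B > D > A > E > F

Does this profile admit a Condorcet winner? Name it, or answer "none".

none

Check each pair by majority over 29 ballots:
A vs B: B, 21–8.
A vs D: D, 21–8.
A vs E: A wins 18–11.
A–F: F 15–14.
A vs H: H wins 19–10.
B vs D: B wins 16–13.
B–E: B 18–11.
B vs F: B wins 18–11.
B vs H: H, 19–10.
D–E: D 29–0.
D vs F: D, 20–9.
D–H: D 17–12.
E vs F: E wins 20–9.
E vs H: E, 15–14.
F vs H: F wins 15–14.
Each alternative drops at least one matchup (A loses to B; B loses to H; D loses to B; E loses to A; F loses to B; H loses to D); the cycle A > E > F > A rules out a Condorcet winner.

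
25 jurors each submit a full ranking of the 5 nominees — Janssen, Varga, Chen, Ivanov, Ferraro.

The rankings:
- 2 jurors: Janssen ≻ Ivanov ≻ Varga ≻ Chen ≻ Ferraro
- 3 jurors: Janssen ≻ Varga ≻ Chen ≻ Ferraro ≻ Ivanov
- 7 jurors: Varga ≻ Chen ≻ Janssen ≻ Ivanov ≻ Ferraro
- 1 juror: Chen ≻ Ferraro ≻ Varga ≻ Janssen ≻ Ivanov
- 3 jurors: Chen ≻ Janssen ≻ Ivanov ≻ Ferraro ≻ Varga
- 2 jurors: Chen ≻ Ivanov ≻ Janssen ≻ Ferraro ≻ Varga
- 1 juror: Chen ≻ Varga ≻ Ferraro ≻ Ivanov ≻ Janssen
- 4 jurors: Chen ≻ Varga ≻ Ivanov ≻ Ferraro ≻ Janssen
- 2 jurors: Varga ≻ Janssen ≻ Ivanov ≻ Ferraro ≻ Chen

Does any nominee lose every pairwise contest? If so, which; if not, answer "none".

Pairwise majorities:
Janssen vs Varga: Varga wins 15–10.
Janssen vs Chen: Chen, 18–7.
Janssen vs Ivanov: 18 to 7, Janssen.
Janssen–Ferraro: Janssen 19–6.
Varga vs Chen: Varga is ranked higher on 2+3+7+2 = 14 ballots, Chen on 11. Varga wins 14–11.
Varga vs Ivanov: Varga, 18–7.
Varga vs Ferraro: Varga wins 19–6.
Chen vs Ivanov: Chen preferred on 21 ballots; Chen wins 21–4.
Chen–Ferraro: Chen 23–2.
Ivanov vs Ferraro: Ivanov, 20–5.
Only Ferraro has no wins; Ferraro is the Condorcet loser.

Ferraro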